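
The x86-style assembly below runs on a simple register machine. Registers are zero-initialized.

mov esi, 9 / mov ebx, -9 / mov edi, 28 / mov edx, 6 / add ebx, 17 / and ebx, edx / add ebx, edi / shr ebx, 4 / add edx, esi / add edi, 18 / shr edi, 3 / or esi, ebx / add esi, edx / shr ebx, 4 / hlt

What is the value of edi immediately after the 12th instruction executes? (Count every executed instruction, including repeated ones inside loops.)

5

after mov esi, 9: esi=9
after mov ebx, -9: ebx=-9
after mov edi, 28: edi=28
after mov edx, 6: edx=6
after add ebx, 17: ebx=(-9)+17=8
after and ebx, edx: ebx=8&6=0
after add ebx, edi: ebx=0+28=28
after shr ebx, 4: ebx=28>>4=1
after add edx, esi: edx=6+9=15
after add edi, 18: edi=28+18=46
after shr edi, 3: edi=46>>3=5
after or esi, ebx: esi=9|1=9
After step 12: edi = 5.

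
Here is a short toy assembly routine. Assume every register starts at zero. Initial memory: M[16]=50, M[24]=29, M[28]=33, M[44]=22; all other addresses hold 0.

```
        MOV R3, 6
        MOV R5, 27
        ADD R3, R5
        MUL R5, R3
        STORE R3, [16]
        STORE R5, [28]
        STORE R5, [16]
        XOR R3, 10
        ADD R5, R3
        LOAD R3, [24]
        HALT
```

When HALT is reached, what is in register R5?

934

MOV R3, 6 → R3=6
MOV R5, 27 → R5=27
ADD R3, R5 → R3=6+27=33
MUL R5, R3 → R5=27*33=891
STORE R3, [16] → M[16]=33
STORE R5, [28] → M[28]=891
STORE R5, [16] → M[16]=891
XOR R3, 10 → R3=33^10=43
ADD R5, R3 → R5=891+43=934
LOAD R3, [24] → R3=M[24]=29
halt.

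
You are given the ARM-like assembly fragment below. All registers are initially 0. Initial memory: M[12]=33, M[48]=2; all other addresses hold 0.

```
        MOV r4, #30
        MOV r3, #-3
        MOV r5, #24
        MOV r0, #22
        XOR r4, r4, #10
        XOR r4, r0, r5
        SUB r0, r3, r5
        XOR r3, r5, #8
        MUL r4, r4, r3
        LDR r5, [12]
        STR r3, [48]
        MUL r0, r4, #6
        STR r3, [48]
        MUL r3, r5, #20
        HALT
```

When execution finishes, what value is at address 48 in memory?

16

after MOV r4, #30: r4=30
after MOV r3, #-3: r3=-3
after MOV r5, #24: r5=24
after MOV r0, #22: r0=22
after XOR r4, r4, #10: r4=30^10=20
after XOR r4, r0, r5: r4=22^24=14
after SUB r0, r3, r5: r0=(-3)-24=-27
after XOR r3, r5, #8: r3=24^8=16
after MUL r4, r4, r3: r4=14*16=224
after LDR r5, [12]: r5=M[12]=33
STR r3, [48] → M[48]=16
after MUL r0, r4, #6: r0=224*6=1344
STR r3, [48] → M[48]=16
after MUL r3, r5, #20: r3=33*20=660
halt.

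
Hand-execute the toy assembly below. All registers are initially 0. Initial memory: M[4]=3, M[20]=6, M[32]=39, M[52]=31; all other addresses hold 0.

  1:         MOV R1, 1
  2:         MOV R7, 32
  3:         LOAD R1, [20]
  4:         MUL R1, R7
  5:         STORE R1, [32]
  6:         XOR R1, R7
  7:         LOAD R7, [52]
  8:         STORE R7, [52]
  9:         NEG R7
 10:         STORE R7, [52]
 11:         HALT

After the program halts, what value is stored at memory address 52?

-31

after MOV R1, 1: R1=1
after MOV R7, 32: R7=32
after LOAD R1, [20]: R1=M[20]=6
after MUL R1, R7: R1=6*32=192
STORE R1, [32] → M[32]=192
after XOR R1, R7: R1=192^32=224
after LOAD R7, [52]: R7=M[52]=31
STORE R7, [52] → M[52]=31
after NEG R7: R7=-(31)=-31
STORE R7, [52] → M[52]=-31
halt.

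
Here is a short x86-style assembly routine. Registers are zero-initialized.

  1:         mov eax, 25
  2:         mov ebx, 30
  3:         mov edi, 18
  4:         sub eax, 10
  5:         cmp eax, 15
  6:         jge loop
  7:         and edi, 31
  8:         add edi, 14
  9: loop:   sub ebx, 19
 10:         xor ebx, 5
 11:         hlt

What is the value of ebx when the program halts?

14

after mov eax, 25: eax=25
after mov ebx, 30: ebx=30
after mov edi, 18: edi=18
after sub eax, 10: eax=25-10=15
cmp eax, 15  (cmp 15,15)
jge loop: taken
after sub ebx, 19: ebx=30-19=11
after xor ebx, 5: ebx=11^5=14
halt.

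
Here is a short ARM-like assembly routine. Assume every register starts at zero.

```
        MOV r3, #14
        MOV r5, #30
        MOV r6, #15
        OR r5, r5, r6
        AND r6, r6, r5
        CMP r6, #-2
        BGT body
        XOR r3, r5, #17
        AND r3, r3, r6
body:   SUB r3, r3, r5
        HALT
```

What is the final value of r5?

31

MOV r3, #14 → r3=14
MOV r5, #30 → r5=30
MOV r6, #15 → r6=15
OR r5, r5, r6 → r5=30|15=31
AND r6, r6, r5 → r6=15&31=15
CMP r6, #-2  (cmp 15,-2)
BGT body: taken
SUB r3, r3, r5 → r3=14-31=-17
halt.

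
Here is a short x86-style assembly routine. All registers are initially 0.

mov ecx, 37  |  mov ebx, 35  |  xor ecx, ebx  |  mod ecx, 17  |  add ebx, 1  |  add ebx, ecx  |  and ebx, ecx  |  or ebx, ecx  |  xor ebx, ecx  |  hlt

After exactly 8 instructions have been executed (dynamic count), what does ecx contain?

ecx=37
ebx=35
ecx=37^35=6
ecx=6%17=6
ebx=35+1=36
ebx=36+6=42
ebx=42&6=2
ebx=2|6=6
After step 8: ecx = 6.

6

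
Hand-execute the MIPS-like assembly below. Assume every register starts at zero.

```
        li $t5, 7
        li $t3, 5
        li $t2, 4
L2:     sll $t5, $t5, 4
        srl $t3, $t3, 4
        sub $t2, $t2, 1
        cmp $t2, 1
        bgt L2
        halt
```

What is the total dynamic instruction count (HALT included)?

19

after li $t5, 7: $t5=7
after li $t3, 5: $t3=5
after li $t2, 4: $t2=4
after sll $t5, $t5, 4: $t5=7<<4=112
after srl $t3, $t3, 4: $t3=5>>4=0
after sub $t2, $t2, 1: $t2=4-1=3
cmp $t2, 1  (cmp 3,1)
bgt L2: taken
after sll $t5, $t5, 4: $t5=112<<4=1792
after srl $t3, $t3, 4: $t3=0>>4=0
after sub $t2, $t2, 1: $t2=3-1=2
cmp $t2, 1  (cmp 2,1)
bgt L2: taken
after sll $t5, $t5, 4: $t5=1792<<4=28672
after srl $t3, $t3, 4: $t3=0>>4=0
after sub $t2, $t2, 1: $t2=2-1=1
cmp $t2, 1  (cmp 1,1)
bgt L2: not taken
halt.
Total executed instructions: 19.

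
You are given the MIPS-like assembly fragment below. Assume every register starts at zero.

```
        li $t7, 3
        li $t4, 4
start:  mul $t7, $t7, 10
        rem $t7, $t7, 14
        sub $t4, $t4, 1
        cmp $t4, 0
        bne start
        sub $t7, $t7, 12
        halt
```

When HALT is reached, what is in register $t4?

0

li $t7, 3 → $t7=3
li $t4, 4 → $t4=4
mul $t7, $t7, 10 → $t7=3*10=30
rem $t7, $t7, 14 → $t7=30%14=2
sub $t4, $t4, 1 → $t4=4-1=3
cmp $t4, 0  (cmp 3,0)
bne start: taken
mul $t7, $t7, 10 → $t7=2*10=20
rem $t7, $t7, 14 → $t7=20%14=6
sub $t4, $t4, 1 → $t4=3-1=2
cmp $t4, 0  (cmp 2,0)
bne start: taken
mul $t7, $t7, 10 → $t7=6*10=60
rem $t7, $t7, 14 → $t7=60%14=4
sub $t4, $t4, 1 → $t4=2-1=1
cmp $t4, 0  (cmp 1,0)
bne start: taken
mul $t7, $t7, 10 → $t7=4*10=40
rem $t7, $t7, 14 → $t7=40%14=12
sub $t4, $t4, 1 → $t4=1-1=0
cmp $t4, 0  (cmp 0,0)
bne start: not taken
sub $t7, $t7, 12 → $t7=12-12=0
halt.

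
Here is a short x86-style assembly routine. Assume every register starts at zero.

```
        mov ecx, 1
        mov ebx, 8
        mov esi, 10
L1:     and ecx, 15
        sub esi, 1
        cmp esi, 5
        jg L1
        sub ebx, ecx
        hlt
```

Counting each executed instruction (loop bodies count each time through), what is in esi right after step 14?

mov ecx, 1 → ecx=1
mov ebx, 8 → ebx=8
mov esi, 10 → esi=10
and ecx, 15 → ecx=1&15=1
sub esi, 1 → esi=10-1=9
cmp esi, 5  (cmp 9,5)
jg L1: taken
and ecx, 15 → ecx=1&15=1
sub esi, 1 → esi=9-1=8
cmp esi, 5  (cmp 8,5)
jg L1: taken
and ecx, 15 → ecx=1&15=1
sub esi, 1 → esi=8-1=7
cmp esi, 5  (cmp 7,5)
After step 14: esi = 7.

7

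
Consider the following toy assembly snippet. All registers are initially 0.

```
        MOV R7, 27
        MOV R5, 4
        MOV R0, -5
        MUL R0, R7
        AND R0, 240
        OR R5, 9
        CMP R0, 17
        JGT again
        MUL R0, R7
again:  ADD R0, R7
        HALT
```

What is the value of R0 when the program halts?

MOV R7, 27 → R7=27
MOV R5, 4 → R5=4
MOV R0, -5 → R0=-5
MUL R0, R7 → R0=(-5)*27=-135
AND R0, 240 → R0=(-135)&240=112
OR R5, 9 → R5=4|9=13
CMP R0, 17  (cmp 112,17)
JGT again: taken
ADD R0, R7 → R0=112+27=139
halt.

139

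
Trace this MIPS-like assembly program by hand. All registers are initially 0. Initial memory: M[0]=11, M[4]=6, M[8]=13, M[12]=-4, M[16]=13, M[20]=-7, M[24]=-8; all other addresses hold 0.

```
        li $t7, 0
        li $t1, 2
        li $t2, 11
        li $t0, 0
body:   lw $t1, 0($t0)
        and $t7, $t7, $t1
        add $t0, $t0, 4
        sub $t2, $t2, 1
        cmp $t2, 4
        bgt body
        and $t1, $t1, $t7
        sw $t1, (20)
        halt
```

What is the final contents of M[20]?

li $t7, 0 → $t7=0
li $t1, 2 → $t1=2
li $t2, 11 → $t2=11
li $t0, 0 → $t0=0
lw $t1, 0($t0) → $t1=M[0]=11
and $t7, $t7, $t1 → $t7=0&11=0
add $t0, $t0, 4 → $t0=0+4=4
sub $t2, $t2, 1 → $t2=11-1=10
cmp $t2, 4  (cmp 10,4)
bgt body: taken
lw $t1, 0($t0) → $t1=M[4]=6
and $t7, $t7, $t1 → $t7=0&6=0
add $t0, $t0, 4 → $t0=4+4=8
sub $t2, $t2, 1 → $t2=10-1=9
cmp $t2, 4  (cmp 9,4)
bgt body: taken
lw $t1, 0($t0) → $t1=M[8]=13
and $t7, $t7, $t1 → $t7=0&13=0
add $t0, $t0, 4 → $t0=8+4=12
sub $t2, $t2, 1 → $t2=9-1=8
cmp $t2, 4  (cmp 8,4)
bgt body: taken
lw $t1, 0($t0) → $t1=M[12]=-4
and $t7, $t7, $t1 → $t7=0&(-4)=0
add $t0, $t0, 4 → $t0=12+4=16
sub $t2, $t2, 1 → $t2=8-1=7
cmp $t2, 4  (cmp 7,4)
bgt body: taken
lw $t1, 0($t0) → $t1=M[16]=13
and $t7, $t7, $t1 → $t7=0&13=0
add $t0, $t0, 4 → $t0=16+4=20
sub $t2, $t2, 1 → $t2=7-1=6
cmp $t2, 4  (cmp 6,4)
bgt body: taken
lw $t1, 0($t0) → $t1=M[20]=-7
and $t7, $t7, $t1 → $t7=0&(-7)=0
add $t0, $t0, 4 → $t0=20+4=24
sub $t2, $t2, 1 → $t2=6-1=5
cmp $t2, 4  (cmp 5,4)
bgt body: taken
lw $t1, 0($t0) → $t1=M[24]=-8
and $t7, $t7, $t1 → $t7=0&(-8)=0
add $t0, $t0, 4 → $t0=24+4=28
sub $t2, $t2, 1 → $t2=5-1=4
cmp $t2, 4  (cmp 4,4)
bgt body: not taken
and $t1, $t1, $t7 → $t1=(-8)&0=0
sw $t1, (20) → M[20]=0
halt.

0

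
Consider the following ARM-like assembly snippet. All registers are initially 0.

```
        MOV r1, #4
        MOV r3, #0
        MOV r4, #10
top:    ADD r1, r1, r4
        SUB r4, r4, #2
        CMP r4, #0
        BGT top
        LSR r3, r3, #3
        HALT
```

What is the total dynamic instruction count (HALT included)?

25

MOV r1, #4 → r1=4
MOV r3, #0 → r3=0
MOV r4, #10 → r4=10
ADD r1, r1, r4 → r1=4+10=14
SUB r4, r4, #2 → r4=10-2=8
CMP r4, #0  (cmp 8,0)
BGT top: taken
ADD r1, r1, r4 → r1=14+8=22
SUB r4, r4, #2 → r4=8-2=6
CMP r4, #0  (cmp 6,0)
BGT top: taken
ADD r1, r1, r4 → r1=22+6=28
SUB r4, r4, #2 → r4=6-2=4
CMP r4, #0  (cmp 4,0)
BGT top: taken
ADD r1, r1, r4 → r1=28+4=32
SUB r4, r4, #2 → r4=4-2=2
CMP r4, #0  (cmp 2,0)
BGT top: taken
ADD r1, r1, r4 → r1=32+2=34
SUB r4, r4, #2 → r4=2-2=0
CMP r4, #0  (cmp 0,0)
BGT top: not taken
LSR r3, r3, #3 → r3=0>>3=0
halt.
Total executed instructions: 25.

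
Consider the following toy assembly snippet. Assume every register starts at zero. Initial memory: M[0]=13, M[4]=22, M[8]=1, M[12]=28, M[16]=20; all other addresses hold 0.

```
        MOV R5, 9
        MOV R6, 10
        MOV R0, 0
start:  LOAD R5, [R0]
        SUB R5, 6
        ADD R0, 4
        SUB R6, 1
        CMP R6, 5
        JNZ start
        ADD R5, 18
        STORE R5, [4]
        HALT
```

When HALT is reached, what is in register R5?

32

R5=9
R6=10
R0=0
R5=M[0]=13
R5=13-6=7
R0=0+4=4
R6=10-1=9
CMP R6, 5  (cmp 9,5)
JNZ start: taken
R5=M[4]=22
R5=22-6=16
R0=4+4=8
R6=9-1=8
CMP R6, 5  (cmp 8,5)
JNZ start: taken
R5=M[8]=1
R5=1-6=-5
R0=8+4=12
R6=8-1=7
CMP R6, 5  (cmp 7,5)
JNZ start: taken
R5=M[12]=28
R5=28-6=22
R0=12+4=16
R6=7-1=6
CMP R6, 5  (cmp 6,5)
JNZ start: taken
R5=M[16]=20
R5=20-6=14
R0=16+4=20
R6=6-1=5
CMP R6, 5  (cmp 5,5)
JNZ start: not taken
R5=14+18=32
STORE R5, [4] → M[4]=32
halt.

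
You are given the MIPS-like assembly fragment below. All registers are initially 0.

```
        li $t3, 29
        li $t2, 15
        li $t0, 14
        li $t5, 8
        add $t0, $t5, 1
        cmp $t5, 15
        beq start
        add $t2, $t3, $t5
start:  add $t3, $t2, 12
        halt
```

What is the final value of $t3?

49

li $t3, 29 → $t3=29
li $t2, 15 → $t2=15
li $t0, 14 → $t0=14
li $t5, 8 → $t5=8
add $t0, $t5, 1 → $t0=8+1=9
cmp $t5, 15  (cmp 8,15)
beq start: not taken
add $t2, $t3, $t5 → $t2=29+8=37
add $t3, $t2, 12 → $t3=37+12=49
halt.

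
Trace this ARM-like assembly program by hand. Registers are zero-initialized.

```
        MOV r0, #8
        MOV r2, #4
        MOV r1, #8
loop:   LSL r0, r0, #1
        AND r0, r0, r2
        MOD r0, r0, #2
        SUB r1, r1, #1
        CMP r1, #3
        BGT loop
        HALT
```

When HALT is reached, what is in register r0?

r0=8
r2=4
r1=8
r0=8<<1=16
r0=16&4=0
r0=0%2=0
r1=8-1=7
CMP r1, #3  (cmp 7,3)
BGT loop: taken
r0=0<<1=0
r0=0&4=0
r0=0%2=0
r1=7-1=6
CMP r1, #3  (cmp 6,3)
BGT loop: taken
r0=0<<1=0
r0=0&4=0
r0=0%2=0
r1=6-1=5
CMP r1, #3  (cmp 5,3)
BGT loop: taken
r0=0<<1=0
r0=0&4=0
r0=0%2=0
r1=5-1=4
CMP r1, #3  (cmp 4,3)
BGT loop: taken
r0=0<<1=0
r0=0&4=0
r0=0%2=0
r1=4-1=3
CMP r1, #3  (cmp 3,3)
BGT loop: not taken
halt.

0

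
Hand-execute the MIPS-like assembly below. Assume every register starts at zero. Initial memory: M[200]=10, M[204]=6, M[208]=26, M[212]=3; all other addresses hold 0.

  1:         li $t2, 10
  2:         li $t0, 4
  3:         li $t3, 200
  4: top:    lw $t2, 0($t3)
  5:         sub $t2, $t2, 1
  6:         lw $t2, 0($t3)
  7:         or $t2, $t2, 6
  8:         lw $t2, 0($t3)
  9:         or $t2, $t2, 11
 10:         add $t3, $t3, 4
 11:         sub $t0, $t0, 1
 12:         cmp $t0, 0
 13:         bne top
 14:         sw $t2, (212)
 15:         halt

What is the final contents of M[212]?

li $t2, 10 → $t2=10
li $t0, 4 → $t0=4
li $t3, 200 → $t3=200
lw $t2, 0($t3) → $t2=M[200]=10
sub $t2, $t2, 1 → $t2=10-1=9
lw $t2, 0($t3) → $t2=M[200]=10
or $t2, $t2, 6 → $t2=10|6=14
lw $t2, 0($t3) → $t2=M[200]=10
or $t2, $t2, 11 → $t2=10|11=11
add $t3, $t3, 4 → $t3=200+4=204
sub $t0, $t0, 1 → $t0=4-1=3
cmp $t0, 0  (cmp 3,0)
bne top: taken
lw $t2, 0($t3) → $t2=M[204]=6
sub $t2, $t2, 1 → $t2=6-1=5
lw $t2, 0($t3) → $t2=M[204]=6
or $t2, $t2, 6 → $t2=6|6=6
lw $t2, 0($t3) → $t2=M[204]=6
or $t2, $t2, 11 → $t2=6|11=15
add $t3, $t3, 4 → $t3=204+4=208
sub $t0, $t0, 1 → $t0=3-1=2
cmp $t0, 0  (cmp 2,0)
bne top: taken
lw $t2, 0($t3) → $t2=M[208]=26
sub $t2, $t2, 1 → $t2=26-1=25
lw $t2, 0($t3) → $t2=M[208]=26
or $t2, $t2, 6 → $t2=26|6=30
lw $t2, 0($t3) → $t2=M[208]=26
or $t2, $t2, 11 → $t2=26|11=27
add $t3, $t3, 4 → $t3=208+4=212
sub $t0, $t0, 1 → $t0=2-1=1
cmp $t0, 0  (cmp 1,0)
bne top: taken
lw $t2, 0($t3) → $t2=M[212]=3
sub $t2, $t2, 1 → $t2=3-1=2
lw $t2, 0($t3) → $t2=M[212]=3
or $t2, $t2, 6 → $t2=3|6=7
lw $t2, 0($t3) → $t2=M[212]=3
or $t2, $t2, 11 → $t2=3|11=11
add $t3, $t3, 4 → $t3=212+4=216
sub $t0, $t0, 1 → $t0=1-1=0
cmp $t0, 0  (cmp 0,0)
bne top: not taken
sw $t2, (212) → M[212]=11
halt.

11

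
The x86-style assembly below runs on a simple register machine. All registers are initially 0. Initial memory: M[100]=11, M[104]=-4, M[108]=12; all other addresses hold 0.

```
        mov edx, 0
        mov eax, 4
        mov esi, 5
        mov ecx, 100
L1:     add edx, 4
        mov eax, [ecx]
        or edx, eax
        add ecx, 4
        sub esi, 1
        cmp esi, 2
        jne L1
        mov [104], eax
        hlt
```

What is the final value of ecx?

112

mov edx, 0 → edx=0
mov eax, 4 → eax=4
mov esi, 5 → esi=5
mov ecx, 100 → ecx=100
add edx, 4 → edx=0+4=4
mov eax, [ecx] → eax=M[100]=11
or edx, eax → edx=4|11=15
add ecx, 4 → ecx=100+4=104
sub esi, 1 → esi=5-1=4
cmp esi, 2  (cmp 4,2)
jne L1: taken
add edx, 4 → edx=15+4=19
mov eax, [ecx] → eax=M[104]=-4
or edx, eax → edx=19|(-4)=-1
add ecx, 4 → ecx=104+4=108
sub esi, 1 → esi=4-1=3
cmp esi, 2  (cmp 3,2)
jne L1: taken
add edx, 4 → edx=(-1)+4=3
mov eax, [ecx] → eax=M[108]=12
or edx, eax → edx=3|12=15
add ecx, 4 → ecx=108+4=112
sub esi, 1 → esi=3-1=2
cmp esi, 2  (cmp 2,2)
jne L1: not taken
mov [104], eax → M[104]=12
halt.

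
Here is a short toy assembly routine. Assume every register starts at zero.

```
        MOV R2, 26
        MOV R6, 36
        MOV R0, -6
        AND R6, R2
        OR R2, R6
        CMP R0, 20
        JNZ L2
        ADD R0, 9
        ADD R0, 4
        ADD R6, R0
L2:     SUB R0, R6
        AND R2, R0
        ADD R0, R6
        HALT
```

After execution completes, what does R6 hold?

0

MOV R2, 26 → R2=26
MOV R6, 36 → R6=36
MOV R0, -6 → R0=-6
AND R6, R2 → R6=36&26=0
OR R2, R6 → R2=26|0=26
CMP R0, 20  (cmp -6,20)
JNZ L2: taken
SUB R0, R6 → R0=(-6)-0=-6
AND R2, R0 → R2=26&(-6)=26
ADD R0, R6 → R0=(-6)+0=-6
halt.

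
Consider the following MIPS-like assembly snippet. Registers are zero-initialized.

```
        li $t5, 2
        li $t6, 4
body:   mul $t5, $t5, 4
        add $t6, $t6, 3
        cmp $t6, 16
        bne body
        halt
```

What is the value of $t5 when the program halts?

512

after li $t5, 2: $t5=2
after li $t6, 4: $t6=4
after mul $t5, $t5, 4: $t5=2*4=8
after add $t6, $t6, 3: $t6=4+3=7
cmp $t6, 16  (cmp 7,16)
bne body: taken
after mul $t5, $t5, 4: $t5=8*4=32
after add $t6, $t6, 3: $t6=7+3=10
cmp $t6, 16  (cmp 10,16)
bne body: taken
after mul $t5, $t5, 4: $t5=32*4=128
after add $t6, $t6, 3: $t6=10+3=13
cmp $t6, 16  (cmp 13,16)
bne body: taken
after mul $t5, $t5, 4: $t5=128*4=512
after add $t6, $t6, 3: $t6=13+3=16
cmp $t6, 16  (cmp 16,16)
bne body: not taken
halt.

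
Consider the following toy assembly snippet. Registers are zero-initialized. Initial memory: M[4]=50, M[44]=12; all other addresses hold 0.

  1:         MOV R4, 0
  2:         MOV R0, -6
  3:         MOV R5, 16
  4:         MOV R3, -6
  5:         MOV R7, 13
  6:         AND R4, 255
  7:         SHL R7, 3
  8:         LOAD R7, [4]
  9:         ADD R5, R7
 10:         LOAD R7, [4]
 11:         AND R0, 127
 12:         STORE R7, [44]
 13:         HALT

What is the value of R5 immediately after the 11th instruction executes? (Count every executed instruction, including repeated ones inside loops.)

MOV R4, 0 → R4=0
MOV R0, -6 → R0=-6
MOV R5, 16 → R5=16
MOV R3, -6 → R3=-6
MOV R7, 13 → R7=13
AND R4, 255 → R4=0&255=0
SHL R7, 3 → R7=13<<3=104
LOAD R7, [4] → R7=M[4]=50
ADD R5, R7 → R5=16+50=66
LOAD R7, [4] → R7=M[4]=50
AND R0, 127 → R0=(-6)&127=122
After step 11: R5 = 66.

66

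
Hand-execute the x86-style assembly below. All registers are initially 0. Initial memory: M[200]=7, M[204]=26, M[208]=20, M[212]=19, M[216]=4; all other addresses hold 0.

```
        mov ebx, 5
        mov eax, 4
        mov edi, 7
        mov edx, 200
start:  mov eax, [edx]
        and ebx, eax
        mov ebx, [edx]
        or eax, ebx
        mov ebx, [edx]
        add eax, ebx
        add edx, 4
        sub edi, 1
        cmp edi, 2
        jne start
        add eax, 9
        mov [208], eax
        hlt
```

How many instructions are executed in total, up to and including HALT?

ebx=5
eax=4
edi=7
edx=200
eax=M[200]=7
ebx=5&7=5
ebx=M[200]=7
eax=7|7=7
ebx=M[200]=7
eax=7+7=14
edx=200+4=204
edi=7-1=6
cmp edi, 2  (cmp 6,2)
jne start: taken
eax=M[204]=26
ebx=7&26=2
ebx=M[204]=26
eax=26|26=26
ebx=M[204]=26
eax=26+26=52
edx=204+4=208
edi=6-1=5
cmp edi, 2  (cmp 5,2)
jne start: taken
eax=M[208]=20
ebx=26&20=16
ebx=M[208]=20
eax=20|20=20
ebx=M[208]=20
eax=20+20=40
edx=208+4=212
edi=5-1=4
cmp edi, 2  (cmp 4,2)
jne start: taken
eax=M[212]=19
ebx=20&19=16
ebx=M[212]=19
eax=19|19=19
ebx=M[212]=19
eax=19+19=38
edx=212+4=216
edi=4-1=3
cmp edi, 2  (cmp 3,2)
jne start: taken
eax=M[216]=4
ebx=19&4=0
ebx=M[216]=4
eax=4|4=4
ebx=M[216]=4
eax=4+4=8
edx=216+4=220
edi=3-1=2
cmp edi, 2  (cmp 2,2)
jne start: not taken
eax=8+9=17
mov [208], eax → M[208]=17
halt.
Total executed instructions: 57.

57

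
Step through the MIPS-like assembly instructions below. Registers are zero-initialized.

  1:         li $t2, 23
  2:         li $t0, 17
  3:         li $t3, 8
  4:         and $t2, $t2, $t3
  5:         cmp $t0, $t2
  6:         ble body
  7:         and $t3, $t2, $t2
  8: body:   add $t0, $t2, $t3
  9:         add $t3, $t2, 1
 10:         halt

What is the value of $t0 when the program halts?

after li $t2, 23: $t2=23
after li $t0, 17: $t0=17
after li $t3, 8: $t3=8
after and $t2, $t2, $t3: $t2=23&8=0
cmp $t0, $t2  (cmp 17,0)
ble body: not taken
after and $t3, $t2, $t2: $t3=0&0=0
after add $t0, $t2, $t3: $t0=0+0=0
after add $t3, $t2, 1: $t3=0+1=1
halt.

0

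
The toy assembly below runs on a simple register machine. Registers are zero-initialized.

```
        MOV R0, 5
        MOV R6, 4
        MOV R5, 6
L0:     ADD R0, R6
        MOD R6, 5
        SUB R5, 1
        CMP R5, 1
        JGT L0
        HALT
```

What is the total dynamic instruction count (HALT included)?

29

after MOV R0, 5: R0=5
after MOV R6, 4: R6=4
after MOV R5, 6: R5=6
after ADD R0, R6: R0=5+4=9
after MOD R6, 5: R6=4%5=4
after SUB R5, 1: R5=6-1=5
CMP R5, 1  (cmp 5,1)
JGT L0: taken
after ADD R0, R6: R0=9+4=13
after MOD R6, 5: R6=4%5=4
after SUB R5, 1: R5=5-1=4
CMP R5, 1  (cmp 4,1)
JGT L0: taken
after ADD R0, R6: R0=13+4=17
after MOD R6, 5: R6=4%5=4
after SUB R5, 1: R5=4-1=3
CMP R5, 1  (cmp 3,1)
JGT L0: taken
after ADD R0, R6: R0=17+4=21
after MOD R6, 5: R6=4%5=4
after SUB R5, 1: R5=3-1=2
CMP R5, 1  (cmp 2,1)
JGT L0: taken
after ADD R0, R6: R0=21+4=25
after MOD R6, 5: R6=4%5=4
after SUB R5, 1: R5=2-1=1
CMP R5, 1  (cmp 1,1)
JGT L0: not taken
halt.
Total executed instructions: 29.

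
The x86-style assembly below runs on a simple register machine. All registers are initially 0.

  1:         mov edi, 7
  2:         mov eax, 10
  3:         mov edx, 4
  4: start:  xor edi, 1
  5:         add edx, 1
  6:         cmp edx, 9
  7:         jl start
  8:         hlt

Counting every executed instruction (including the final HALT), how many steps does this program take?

24

edi=7
eax=10
edx=4
edi=7^1=6
edx=4+1=5
cmp edx, 9  (cmp 5,9)
jl start: taken
edi=6^1=7
edx=5+1=6
cmp edx, 9  (cmp 6,9)
jl start: taken
edi=7^1=6
edx=6+1=7
cmp edx, 9  (cmp 7,9)
jl start: taken
edi=6^1=7
edx=7+1=8
cmp edx, 9  (cmp 8,9)
jl start: taken
edi=7^1=6
edx=8+1=9
cmp edx, 9  (cmp 9,9)
jl start: not taken
halt.
Total executed instructions: 24.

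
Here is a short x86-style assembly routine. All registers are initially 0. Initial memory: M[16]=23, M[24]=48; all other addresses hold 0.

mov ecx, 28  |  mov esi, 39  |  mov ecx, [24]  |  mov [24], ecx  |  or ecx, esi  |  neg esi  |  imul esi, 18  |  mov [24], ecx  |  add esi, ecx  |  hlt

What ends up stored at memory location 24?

ecx=28
esi=39
ecx=M[24]=48
mov [24], ecx → M[24]=48
ecx=48|39=55
esi=-(39)=-39
esi=(-39)*18=-702
mov [24], ecx → M[24]=55
esi=(-702)+55=-647
halt.

55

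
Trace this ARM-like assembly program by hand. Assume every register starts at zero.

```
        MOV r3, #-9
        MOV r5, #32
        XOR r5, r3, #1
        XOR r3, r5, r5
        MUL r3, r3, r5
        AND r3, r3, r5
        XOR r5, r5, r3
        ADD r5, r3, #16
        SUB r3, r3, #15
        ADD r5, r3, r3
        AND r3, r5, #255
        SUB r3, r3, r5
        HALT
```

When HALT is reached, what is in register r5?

r3=-9
r5=32
r5=(-9)^1=-10
r3=(-10)^(-10)=0
r3=0*(-10)=0
r3=0&(-10)=0
r5=(-10)^0=-10
r5=0+16=16
r3=0-15=-15
r5=(-15)+(-15)=-30
r3=(-30)&255=226
r3=226-(-30)=256
halt.

-30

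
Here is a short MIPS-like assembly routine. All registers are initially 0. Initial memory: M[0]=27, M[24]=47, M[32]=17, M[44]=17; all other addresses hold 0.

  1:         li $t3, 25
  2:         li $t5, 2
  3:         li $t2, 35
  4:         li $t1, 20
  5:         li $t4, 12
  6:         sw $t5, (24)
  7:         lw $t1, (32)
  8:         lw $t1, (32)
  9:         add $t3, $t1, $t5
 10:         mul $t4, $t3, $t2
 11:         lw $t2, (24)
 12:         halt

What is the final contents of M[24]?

$t3=25
$t5=2
$t2=35
$t1=20
$t4=12
sw $t5, (24) → M[24]=2
$t1=M[32]=17
$t1=M[32]=17
$t3=17+2=19
$t4=19*35=665
$t2=M[24]=2
halt.

2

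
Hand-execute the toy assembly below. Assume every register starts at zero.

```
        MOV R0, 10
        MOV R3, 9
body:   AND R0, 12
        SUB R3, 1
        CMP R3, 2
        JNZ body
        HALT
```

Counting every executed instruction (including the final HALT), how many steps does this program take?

after MOV R0, 10: R0=10
after MOV R3, 9: R3=9
after AND R0, 12: R0=10&12=8
after SUB R3, 1: R3=9-1=8
CMP R3, 2  (cmp 8,2)
JNZ body: taken
after AND R0, 12: R0=8&12=8
after SUB R3, 1: R3=8-1=7
CMP R3, 2  (cmp 7,2)
JNZ body: taken
after AND R0, 12: R0=8&12=8
after SUB R3, 1: R3=7-1=6
CMP R3, 2  (cmp 6,2)
JNZ body: taken
after AND R0, 12: R0=8&12=8
after SUB R3, 1: R3=6-1=5
CMP R3, 2  (cmp 5,2)
JNZ body: taken
after AND R0, 12: R0=8&12=8
after SUB R3, 1: R3=5-1=4
CMP R3, 2  (cmp 4,2)
JNZ body: taken
after AND R0, 12: R0=8&12=8
after SUB R3, 1: R3=4-1=3
CMP R3, 2  (cmp 3,2)
JNZ body: taken
after AND R0, 12: R0=8&12=8
after SUB R3, 1: R3=3-1=2
CMP R3, 2  (cmp 2,2)
JNZ body: not taken
halt.
Total executed instructions: 31.

31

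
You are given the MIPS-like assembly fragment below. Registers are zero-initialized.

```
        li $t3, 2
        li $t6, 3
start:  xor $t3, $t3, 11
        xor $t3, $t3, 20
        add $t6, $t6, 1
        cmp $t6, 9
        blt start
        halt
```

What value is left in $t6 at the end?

after li $t3, 2: $t3=2
after li $t6, 3: $t6=3
after xor $t3, $t3, 11: $t3=2^11=9
after xor $t3, $t3, 20: $t3=9^20=29
after add $t6, $t6, 1: $t6=3+1=4
cmp $t6, 9  (cmp 4,9)
blt start: taken
after xor $t3, $t3, 11: $t3=29^11=22
after xor $t3, $t3, 20: $t3=22^20=2
after add $t6, $t6, 1: $t6=4+1=5
cmp $t6, 9  (cmp 5,9)
blt start: taken
after xor $t3, $t3, 11: $t3=2^11=9
after xor $t3, $t3, 20: $t3=9^20=29
after add $t6, $t6, 1: $t6=5+1=6
cmp $t6, 9  (cmp 6,9)
blt start: taken
after xor $t3, $t3, 11: $t3=29^11=22
after xor $t3, $t3, 20: $t3=22^20=2
after add $t6, $t6, 1: $t6=6+1=7
cmp $t6, 9  (cmp 7,9)
blt start: taken
after xor $t3, $t3, 11: $t3=2^11=9
after xor $t3, $t3, 20: $t3=9^20=29
after add $t6, $t6, 1: $t6=7+1=8
cmp $t6, 9  (cmp 8,9)
blt start: taken
after xor $t3, $t3, 11: $t3=29^11=22
after xor $t3, $t3, 20: $t3=22^20=2
after add $t6, $t6, 1: $t6=8+1=9
cmp $t6, 9  (cmp 9,9)
blt start: not taken
halt.

9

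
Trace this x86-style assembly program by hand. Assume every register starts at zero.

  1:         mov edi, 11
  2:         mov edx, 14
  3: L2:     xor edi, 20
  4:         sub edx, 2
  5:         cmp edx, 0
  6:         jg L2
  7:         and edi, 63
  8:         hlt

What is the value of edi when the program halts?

edi=11
edx=14
edi=11^20=31
edx=14-2=12
cmp edx, 0  (cmp 12,0)
jg L2: taken
edi=31^20=11
edx=12-2=10
cmp edx, 0  (cmp 10,0)
jg L2: taken
edi=11^20=31
edx=10-2=8
cmp edx, 0  (cmp 8,0)
jg L2: taken
edi=31^20=11
edx=8-2=6
cmp edx, 0  (cmp 6,0)
jg L2: taken
edi=11^20=31
edx=6-2=4
cmp edx, 0  (cmp 4,0)
jg L2: taken
edi=31^20=11
edx=4-2=2
cmp edx, 0  (cmp 2,0)
jg L2: taken
edi=11^20=31
edx=2-2=0
cmp edx, 0  (cmp 0,0)
jg L2: not taken
edi=31&63=31
halt.

31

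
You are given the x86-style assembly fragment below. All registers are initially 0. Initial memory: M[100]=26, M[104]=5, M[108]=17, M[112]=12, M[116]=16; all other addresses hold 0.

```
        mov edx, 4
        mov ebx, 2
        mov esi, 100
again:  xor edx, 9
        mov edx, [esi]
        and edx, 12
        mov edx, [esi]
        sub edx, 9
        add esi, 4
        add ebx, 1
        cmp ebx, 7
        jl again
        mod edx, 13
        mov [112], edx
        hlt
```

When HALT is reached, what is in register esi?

mov edx, 4 → edx=4
mov ebx, 2 → ebx=2
mov esi, 100 → esi=100
xor edx, 9 → edx=4^9=13
mov edx, [esi] → edx=M[100]=26
and edx, 12 → edx=26&12=8
mov edx, [esi] → edx=M[100]=26
sub edx, 9 → edx=26-9=17
add esi, 4 → esi=100+4=104
add ebx, 1 → ebx=2+1=3
cmp ebx, 7  (cmp 3,7)
jl again: taken
xor edx, 9 → edx=17^9=24
mov edx, [esi] → edx=M[104]=5
and edx, 12 → edx=5&12=4
mov edx, [esi] → edx=M[104]=5
sub edx, 9 → edx=5-9=-4
add esi, 4 → esi=104+4=108
add ebx, 1 → ebx=3+1=4
cmp ebx, 7  (cmp 4,7)
jl again: taken
xor edx, 9 → edx=(-4)^9=-11
mov edx, [esi] → edx=M[108]=17
and edx, 12 → edx=17&12=0
mov edx, [esi] → edx=M[108]=17
sub edx, 9 → edx=17-9=8
add esi, 4 → esi=108+4=112
add ebx, 1 → ebx=4+1=5
cmp ebx, 7  (cmp 5,7)
jl again: taken
xor edx, 9 → edx=8^9=1
mov edx, [esi] → edx=M[112]=12
and edx, 12 → edx=12&12=12
mov edx, [esi] → edx=M[112]=12
sub edx, 9 → edx=12-9=3
add esi, 4 → esi=112+4=116
add ebx, 1 → ebx=5+1=6
cmp ebx, 7  (cmp 6,7)
jl again: taken
xor edx, 9 → edx=3^9=10
mov edx, [esi] → edx=M[116]=16
and edx, 12 → edx=16&12=0
mov edx, [esi] → edx=M[116]=16
sub edx, 9 → edx=16-9=7
add esi, 4 → esi=116+4=120
add ebx, 1 → ebx=6+1=7
cmp ebx, 7  (cmp 7,7)
jl again: not taken
mod edx, 13 → edx=7%13=7
mov [112], edx → M[112]=7
halt.

120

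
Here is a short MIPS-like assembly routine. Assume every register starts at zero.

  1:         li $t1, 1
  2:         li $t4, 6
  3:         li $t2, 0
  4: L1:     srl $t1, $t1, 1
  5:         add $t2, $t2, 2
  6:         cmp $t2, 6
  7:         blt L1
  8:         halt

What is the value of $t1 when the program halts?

after li $t1, 1: $t1=1
after li $t4, 6: $t4=6
after li $t2, 0: $t2=0
after srl $t1, $t1, 1: $t1=1>>1=0
after add $t2, $t2, 2: $t2=0+2=2
cmp $t2, 6  (cmp 2,6)
blt L1: taken
after srl $t1, $t1, 1: $t1=0>>1=0
after add $t2, $t2, 2: $t2=2+2=4
cmp $t2, 6  (cmp 4,6)
blt L1: taken
after srl $t1, $t1, 1: $t1=0>>1=0
after add $t2, $t2, 2: $t2=4+2=6
cmp $t2, 6  (cmp 6,6)
blt L1: not taken
halt.

0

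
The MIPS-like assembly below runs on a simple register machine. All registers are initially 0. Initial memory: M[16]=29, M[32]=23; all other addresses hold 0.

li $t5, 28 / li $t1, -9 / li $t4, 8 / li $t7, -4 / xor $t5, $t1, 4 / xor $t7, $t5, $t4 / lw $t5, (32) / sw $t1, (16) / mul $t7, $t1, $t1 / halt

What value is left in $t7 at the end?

after li $t5, 28: $t5=28
after li $t1, -9: $t1=-9
after li $t4, 8: $t4=8
after li $t7, -4: $t7=-4
after xor $t5, $t1, 4: $t5=(-9)^4=-13
after xor $t7, $t5, $t4: $t7=(-13)^8=-5
after lw $t5, (32): $t5=M[32]=23
sw $t1, (16) → M[16]=-9
after mul $t7, $t1, $t1: $t7=(-9)*(-9)=81
halt.

81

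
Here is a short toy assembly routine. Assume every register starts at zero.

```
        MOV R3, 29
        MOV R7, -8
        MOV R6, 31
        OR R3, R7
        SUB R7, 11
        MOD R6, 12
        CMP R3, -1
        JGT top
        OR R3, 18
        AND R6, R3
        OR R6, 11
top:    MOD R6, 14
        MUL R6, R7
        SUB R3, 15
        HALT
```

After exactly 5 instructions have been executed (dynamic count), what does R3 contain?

after MOV R3, 29: R3=29
after MOV R7, -8: R7=-8
after MOV R6, 31: R6=31
after OR R3, R7: R3=29|(-8)=-3
after SUB R7, 11: R7=(-8)-11=-19
After step 5: R3 = -3.

-3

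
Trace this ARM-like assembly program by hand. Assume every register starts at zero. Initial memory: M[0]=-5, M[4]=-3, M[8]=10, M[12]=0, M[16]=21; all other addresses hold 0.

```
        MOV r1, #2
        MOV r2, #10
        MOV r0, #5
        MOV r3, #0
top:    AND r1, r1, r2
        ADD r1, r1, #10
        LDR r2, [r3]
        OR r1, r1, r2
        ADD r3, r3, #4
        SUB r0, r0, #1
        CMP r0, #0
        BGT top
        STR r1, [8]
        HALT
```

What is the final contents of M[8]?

31

MOV r1, #2 → r1=2
MOV r2, #10 → r2=10
MOV r0, #5 → r0=5
MOV r3, #0 → r3=0
AND r1, r1, r2 → r1=2&10=2
ADD r1, r1, #10 → r1=2+10=12
LDR r2, [r3] → r2=M[0]=-5
OR r1, r1, r2 → r1=12|(-5)=-1
ADD r3, r3, #4 → r3=0+4=4
SUB r0, r0, #1 → r0=5-1=4
CMP r0, #0  (cmp 4,0)
BGT top: taken
AND r1, r1, r2 → r1=(-1)&(-5)=-5
ADD r1, r1, #10 → r1=(-5)+10=5
LDR r2, [r3] → r2=M[4]=-3
OR r1, r1, r2 → r1=5|(-3)=-3
ADD r3, r3, #4 → r3=4+4=8
SUB r0, r0, #1 → r0=4-1=3
CMP r0, #0  (cmp 3,0)
BGT top: taken
AND r1, r1, r2 → r1=(-3)&(-3)=-3
ADD r1, r1, #10 → r1=(-3)+10=7
LDR r2, [r3] → r2=M[8]=10
OR r1, r1, r2 → r1=7|10=15
ADD r3, r3, #4 → r3=8+4=12
SUB r0, r0, #1 → r0=3-1=2
CMP r0, #0  (cmp 2,0)
BGT top: taken
AND r1, r1, r2 → r1=15&10=10
ADD r1, r1, #10 → r1=10+10=20
LDR r2, [r3] → r2=M[12]=0
OR r1, r1, r2 → r1=20|0=20
ADD r3, r3, #4 → r3=12+4=16
SUB r0, r0, #1 → r0=2-1=1
CMP r0, #0  (cmp 1,0)
BGT top: taken
AND r1, r1, r2 → r1=20&0=0
ADD r1, r1, #10 → r1=0+10=10
LDR r2, [r3] → r2=M[16]=21
OR r1, r1, r2 → r1=10|21=31
ADD r3, r3, #4 → r3=16+4=20
SUB r0, r0, #1 → r0=1-1=0
CMP r0, #0  (cmp 0,0)
BGT top: not taken
STR r1, [8] → M[8]=31
halt.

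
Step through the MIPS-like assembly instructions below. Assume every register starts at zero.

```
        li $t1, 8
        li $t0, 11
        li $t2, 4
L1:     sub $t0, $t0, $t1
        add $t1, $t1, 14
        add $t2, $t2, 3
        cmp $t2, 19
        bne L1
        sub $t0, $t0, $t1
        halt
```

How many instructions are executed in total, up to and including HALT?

30

after li $t1, 8: $t1=8
after li $t0, 11: $t0=11
after li $t2, 4: $t2=4
after sub $t0, $t0, $t1: $t0=11-8=3
after add $t1, $t1, 14: $t1=8+14=22
after add $t2, $t2, 3: $t2=4+3=7
cmp $t2, 19  (cmp 7,19)
bne L1: taken
after sub $t0, $t0, $t1: $t0=3-22=-19
after add $t1, $t1, 14: $t1=22+14=36
after add $t2, $t2, 3: $t2=7+3=10
cmp $t2, 19  (cmp 10,19)
bne L1: taken
after sub $t0, $t0, $t1: $t0=(-19)-36=-55
after add $t1, $t1, 14: $t1=36+14=50
after add $t2, $t2, 3: $t2=10+3=13
cmp $t2, 19  (cmp 13,19)
bne L1: taken
after sub $t0, $t0, $t1: $t0=(-55)-50=-105
after add $t1, $t1, 14: $t1=50+14=64
after add $t2, $t2, 3: $t2=13+3=16
cmp $t2, 19  (cmp 16,19)
bne L1: taken
after sub $t0, $t0, $t1: $t0=(-105)-64=-169
after add $t1, $t1, 14: $t1=64+14=78
after add $t2, $t2, 3: $t2=16+3=19
cmp $t2, 19  (cmp 19,19)
bne L1: not taken
after sub $t0, $t0, $t1: $t0=(-169)-78=-247
halt.
Total executed instructions: 30.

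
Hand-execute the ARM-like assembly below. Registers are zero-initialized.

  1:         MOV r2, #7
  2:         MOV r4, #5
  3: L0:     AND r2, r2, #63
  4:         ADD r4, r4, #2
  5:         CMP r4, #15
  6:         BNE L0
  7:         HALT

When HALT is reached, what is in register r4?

15

after MOV r2, #7: r2=7
after MOV r4, #5: r4=5
after AND r2, r2, #63: r2=7&63=7
after ADD r4, r4, #2: r4=5+2=7
CMP r4, #15  (cmp 7,15)
BNE L0: taken
after AND r2, r2, #63: r2=7&63=7
after ADD r4, r4, #2: r4=7+2=9
CMP r4, #15  (cmp 9,15)
BNE L0: taken
after AND r2, r2, #63: r2=7&63=7
after ADD r4, r4, #2: r4=9+2=11
CMP r4, #15  (cmp 11,15)
BNE L0: taken
after AND r2, r2, #63: r2=7&63=7
after ADD r4, r4, #2: r4=11+2=13
CMP r4, #15  (cmp 13,15)
BNE L0: taken
after AND r2, r2, #63: r2=7&63=7
after ADD r4, r4, #2: r4=13+2=15
CMP r4, #15  (cmp 15,15)
BNE L0: not taken
halt.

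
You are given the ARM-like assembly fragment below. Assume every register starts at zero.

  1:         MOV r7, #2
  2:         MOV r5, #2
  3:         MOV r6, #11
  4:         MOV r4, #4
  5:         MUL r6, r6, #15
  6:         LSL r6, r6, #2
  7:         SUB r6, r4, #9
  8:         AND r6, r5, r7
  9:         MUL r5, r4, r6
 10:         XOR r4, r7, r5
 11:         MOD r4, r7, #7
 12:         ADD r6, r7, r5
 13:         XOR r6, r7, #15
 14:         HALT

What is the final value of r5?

after MOV r7, #2: r7=2
after MOV r5, #2: r5=2
after MOV r6, #11: r6=11
after MOV r4, #4: r4=4
after MUL r6, r6, #15: r6=11*15=165
after LSL r6, r6, #2: r6=165<<2=660
after SUB r6, r4, #9: r6=4-9=-5
after AND r6, r5, r7: r6=2&2=2
after MUL r5, r4, r6: r5=4*2=8
after XOR r4, r7, r5: r4=2^8=10
after MOD r4, r7, #7: r4=2%7=2
after ADD r6, r7, r5: r6=2+8=10
after XOR r6, r7, #15: r6=2^15=13
halt.

8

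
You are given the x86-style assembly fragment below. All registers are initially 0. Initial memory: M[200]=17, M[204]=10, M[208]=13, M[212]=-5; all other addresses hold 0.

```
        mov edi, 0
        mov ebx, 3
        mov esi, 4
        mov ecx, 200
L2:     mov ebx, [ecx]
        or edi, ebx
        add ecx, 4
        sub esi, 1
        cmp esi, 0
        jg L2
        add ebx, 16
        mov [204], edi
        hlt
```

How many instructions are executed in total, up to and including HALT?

after mov edi, 0: edi=0
after mov ebx, 3: ebx=3
after mov esi, 4: esi=4
after mov ecx, 200: ecx=200
after mov ebx, [ecx]: ebx=M[200]=17
after or edi, ebx: edi=0|17=17
after add ecx, 4: ecx=200+4=204
after sub esi, 1: esi=4-1=3
cmp esi, 0  (cmp 3,0)
jg L2: taken
after mov ebx, [ecx]: ebx=M[204]=10
after or edi, ebx: edi=17|10=27
after add ecx, 4: ecx=204+4=208
after sub esi, 1: esi=3-1=2
cmp esi, 0  (cmp 2,0)
jg L2: taken
after mov ebx, [ecx]: ebx=M[208]=13
after or edi, ebx: edi=27|13=31
after add ecx, 4: ecx=208+4=212
after sub esi, 1: esi=2-1=1
cmp esi, 0  (cmp 1,0)
jg L2: taken
after mov ebx, [ecx]: ebx=M[212]=-5
after or edi, ebx: edi=31|(-5)=-1
after add ecx, 4: ecx=212+4=216
after sub esi, 1: esi=1-1=0
cmp esi, 0  (cmp 0,0)
jg L2: not taken
after add ebx, 16: ebx=(-5)+16=11
mov [204], edi → M[204]=-1
halt.
Total executed instructions: 31.

31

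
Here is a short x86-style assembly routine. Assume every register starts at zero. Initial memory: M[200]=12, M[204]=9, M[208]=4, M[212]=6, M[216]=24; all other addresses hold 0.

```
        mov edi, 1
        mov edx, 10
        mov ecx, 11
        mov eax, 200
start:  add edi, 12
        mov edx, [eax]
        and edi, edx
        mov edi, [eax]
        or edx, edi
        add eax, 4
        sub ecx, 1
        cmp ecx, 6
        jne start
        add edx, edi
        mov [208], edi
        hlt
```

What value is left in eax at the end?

after mov edi, 1: edi=1
after mov edx, 10: edx=10
after mov ecx, 11: ecx=11
after mov eax, 200: eax=200
after add edi, 12: edi=1+12=13
after mov edx, [eax]: edx=M[200]=12
after and edi, edx: edi=13&12=12
after mov edi, [eax]: edi=M[200]=12
after or edx, edi: edx=12|12=12
after add eax, 4: eax=200+4=204
after sub ecx, 1: ecx=11-1=10
cmp ecx, 6  (cmp 10,6)
jne start: taken
after add edi, 12: edi=12+12=24
after mov edx, [eax]: edx=M[204]=9
after and edi, edx: edi=24&9=8
after mov edi, [eax]: edi=M[204]=9
after or edx, edi: edx=9|9=9
after add eax, 4: eax=204+4=208
after sub ecx, 1: ecx=10-1=9
cmp ecx, 6  (cmp 9,6)
jne start: taken
after add edi, 12: edi=9+12=21
after mov edx, [eax]: edx=M[208]=4
after and edi, edx: edi=21&4=4
after mov edi, [eax]: edi=M[208]=4
after or edx, edi: edx=4|4=4
after add eax, 4: eax=208+4=212
after sub ecx, 1: ecx=9-1=8
cmp ecx, 6  (cmp 8,6)
jne start: taken
after add edi, 12: edi=4+12=16
after mov edx, [eax]: edx=M[212]=6
after and edi, edx: edi=16&6=0
after mov edi, [eax]: edi=M[212]=6
after or edx, edi: edx=6|6=6
after add eax, 4: eax=212+4=216
after sub ecx, 1: ecx=8-1=7
cmp ecx, 6  (cmp 7,6)
jne start: taken
after add edi, 12: edi=6+12=18
after mov edx, [eax]: edx=M[216]=24
after and edi, edx: edi=18&24=16
after mov edi, [eax]: edi=M[216]=24
after or edx, edi: edx=24|24=24
after add eax, 4: eax=216+4=220
after sub ecx, 1: ecx=7-1=6
cmp ecx, 6  (cmp 6,6)
jne start: not taken
after add edx, edi: edx=24+24=48
mov [208], edi → M[208]=24
halt.

220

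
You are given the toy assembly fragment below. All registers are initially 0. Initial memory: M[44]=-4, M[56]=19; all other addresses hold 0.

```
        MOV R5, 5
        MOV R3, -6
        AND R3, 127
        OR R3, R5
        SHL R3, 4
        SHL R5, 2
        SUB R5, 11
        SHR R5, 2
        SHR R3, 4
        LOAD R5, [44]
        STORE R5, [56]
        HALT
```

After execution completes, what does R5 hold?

after MOV R5, 5: R5=5
after MOV R3, -6: R3=-6
after AND R3, 127: R3=(-6)&127=122
after OR R3, R5: R3=122|5=127
after SHL R3, 4: R3=127<<4=2032
after SHL R5, 2: R5=5<<2=20
after SUB R5, 11: R5=20-11=9
after SHR R5, 2: R5=9>>2=2
after SHR R3, 4: R3=2032>>4=127
after LOAD R5, [44]: R5=M[44]=-4
STORE R5, [56] → M[56]=-4
halt.

-4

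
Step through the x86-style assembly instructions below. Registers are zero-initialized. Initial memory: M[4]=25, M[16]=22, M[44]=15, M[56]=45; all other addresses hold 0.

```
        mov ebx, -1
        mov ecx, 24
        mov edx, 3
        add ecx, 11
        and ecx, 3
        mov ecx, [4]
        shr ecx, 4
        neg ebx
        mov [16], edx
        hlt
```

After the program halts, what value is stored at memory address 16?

after mov ebx, -1: ebx=-1
after mov ecx, 24: ecx=24
after mov edx, 3: edx=3
after add ecx, 11: ecx=24+11=35
after and ecx, 3: ecx=35&3=3
after mov ecx, [4]: ecx=M[4]=25
after shr ecx, 4: ecx=25>>4=1
after neg ebx: ebx=-(-1)=1
mov [16], edx → M[16]=3
halt.

3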